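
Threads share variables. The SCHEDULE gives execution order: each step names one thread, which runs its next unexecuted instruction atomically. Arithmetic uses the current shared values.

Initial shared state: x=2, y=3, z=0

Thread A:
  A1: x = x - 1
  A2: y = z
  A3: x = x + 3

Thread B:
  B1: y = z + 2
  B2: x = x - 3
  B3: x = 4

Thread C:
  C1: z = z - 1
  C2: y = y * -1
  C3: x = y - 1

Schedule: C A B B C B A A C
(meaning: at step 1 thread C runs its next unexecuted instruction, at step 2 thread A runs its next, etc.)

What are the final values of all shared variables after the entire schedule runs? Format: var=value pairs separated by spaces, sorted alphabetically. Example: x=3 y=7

Step 1: thread C executes C1 (z = z - 1). Shared: x=2 y=3 z=-1. PCs: A@0 B@0 C@1
Step 2: thread A executes A1 (x = x - 1). Shared: x=1 y=3 z=-1. PCs: A@1 B@0 C@1
Step 3: thread B executes B1 (y = z + 2). Shared: x=1 y=1 z=-1. PCs: A@1 B@1 C@1
Step 4: thread B executes B2 (x = x - 3). Shared: x=-2 y=1 z=-1. PCs: A@1 B@2 C@1
Step 5: thread C executes C2 (y = y * -1). Shared: x=-2 y=-1 z=-1. PCs: A@1 B@2 C@2
Step 6: thread B executes B3 (x = 4). Shared: x=4 y=-1 z=-1. PCs: A@1 B@3 C@2
Step 7: thread A executes A2 (y = z). Shared: x=4 y=-1 z=-1. PCs: A@2 B@3 C@2
Step 8: thread A executes A3 (x = x + 3). Shared: x=7 y=-1 z=-1. PCs: A@3 B@3 C@2
Step 9: thread C executes C3 (x = y - 1). Shared: x=-2 y=-1 z=-1. PCs: A@3 B@3 C@3

Answer: x=-2 y=-1 z=-1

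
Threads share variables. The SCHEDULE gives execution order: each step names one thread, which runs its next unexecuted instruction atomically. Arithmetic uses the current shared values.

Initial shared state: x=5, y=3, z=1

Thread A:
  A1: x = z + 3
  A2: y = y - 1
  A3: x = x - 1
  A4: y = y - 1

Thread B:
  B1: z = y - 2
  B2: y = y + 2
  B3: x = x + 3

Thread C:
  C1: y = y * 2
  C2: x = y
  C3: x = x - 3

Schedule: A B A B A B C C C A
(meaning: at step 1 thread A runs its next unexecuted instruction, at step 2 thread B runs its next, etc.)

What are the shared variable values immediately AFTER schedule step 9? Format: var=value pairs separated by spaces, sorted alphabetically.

Answer: x=5 y=8 z=1

Derivation:
Step 1: thread A executes A1 (x = z + 3). Shared: x=4 y=3 z=1. PCs: A@1 B@0 C@0
Step 2: thread B executes B1 (z = y - 2). Shared: x=4 y=3 z=1. PCs: A@1 B@1 C@0
Step 3: thread A executes A2 (y = y - 1). Shared: x=4 y=2 z=1. PCs: A@2 B@1 C@0
Step 4: thread B executes B2 (y = y + 2). Shared: x=4 y=4 z=1. PCs: A@2 B@2 C@0
Step 5: thread A executes A3 (x = x - 1). Shared: x=3 y=4 z=1. PCs: A@3 B@2 C@0
Step 6: thread B executes B3 (x = x + 3). Shared: x=6 y=4 z=1. PCs: A@3 B@3 C@0
Step 7: thread C executes C1 (y = y * 2). Shared: x=6 y=8 z=1. PCs: A@3 B@3 C@1
Step 8: thread C executes C2 (x = y). Shared: x=8 y=8 z=1. PCs: A@3 B@3 C@2
Step 9: thread C executes C3 (x = x - 3). Shared: x=5 y=8 z=1. PCs: A@3 B@3 C@3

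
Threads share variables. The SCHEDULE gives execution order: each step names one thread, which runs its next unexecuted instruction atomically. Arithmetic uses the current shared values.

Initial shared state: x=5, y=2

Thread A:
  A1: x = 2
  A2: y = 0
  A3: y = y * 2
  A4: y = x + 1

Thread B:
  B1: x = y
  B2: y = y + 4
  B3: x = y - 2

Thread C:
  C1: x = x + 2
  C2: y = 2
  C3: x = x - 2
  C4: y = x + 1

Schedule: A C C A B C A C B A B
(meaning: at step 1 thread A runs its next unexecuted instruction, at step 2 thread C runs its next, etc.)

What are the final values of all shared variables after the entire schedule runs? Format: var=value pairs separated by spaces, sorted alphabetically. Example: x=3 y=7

Answer: x=-3 y=-1

Derivation:
Step 1: thread A executes A1 (x = 2). Shared: x=2 y=2. PCs: A@1 B@0 C@0
Step 2: thread C executes C1 (x = x + 2). Shared: x=4 y=2. PCs: A@1 B@0 C@1
Step 3: thread C executes C2 (y = 2). Shared: x=4 y=2. PCs: A@1 B@0 C@2
Step 4: thread A executes A2 (y = 0). Shared: x=4 y=0. PCs: A@2 B@0 C@2
Step 5: thread B executes B1 (x = y). Shared: x=0 y=0. PCs: A@2 B@1 C@2
Step 6: thread C executes C3 (x = x - 2). Shared: x=-2 y=0. PCs: A@2 B@1 C@3
Step 7: thread A executes A3 (y = y * 2). Shared: x=-2 y=0. PCs: A@3 B@1 C@3
Step 8: thread C executes C4 (y = x + 1). Shared: x=-2 y=-1. PCs: A@3 B@1 C@4
Step 9: thread B executes B2 (y = y + 4). Shared: x=-2 y=3. PCs: A@3 B@2 C@4
Step 10: thread A executes A4 (y = x + 1). Shared: x=-2 y=-1. PCs: A@4 B@2 C@4
Step 11: thread B executes B3 (x = y - 2). Shared: x=-3 y=-1. PCs: A@4 B@3 C@4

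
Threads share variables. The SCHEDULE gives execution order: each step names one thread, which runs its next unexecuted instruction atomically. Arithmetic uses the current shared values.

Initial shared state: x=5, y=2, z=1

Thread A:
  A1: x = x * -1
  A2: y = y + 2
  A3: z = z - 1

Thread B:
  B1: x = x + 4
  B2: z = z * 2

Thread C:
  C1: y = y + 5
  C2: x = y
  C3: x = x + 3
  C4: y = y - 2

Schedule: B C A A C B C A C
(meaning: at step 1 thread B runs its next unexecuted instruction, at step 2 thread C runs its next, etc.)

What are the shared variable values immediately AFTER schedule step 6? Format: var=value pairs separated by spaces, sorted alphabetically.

Answer: x=9 y=9 z=2

Derivation:
Step 1: thread B executes B1 (x = x + 4). Shared: x=9 y=2 z=1. PCs: A@0 B@1 C@0
Step 2: thread C executes C1 (y = y + 5). Shared: x=9 y=7 z=1. PCs: A@0 B@1 C@1
Step 3: thread A executes A1 (x = x * -1). Shared: x=-9 y=7 z=1. PCs: A@1 B@1 C@1
Step 4: thread A executes A2 (y = y + 2). Shared: x=-9 y=9 z=1. PCs: A@2 B@1 C@1
Step 5: thread C executes C2 (x = y). Shared: x=9 y=9 z=1. PCs: A@2 B@1 C@2
Step 6: thread B executes B2 (z = z * 2). Shared: x=9 y=9 z=2. PCs: A@2 B@2 C@2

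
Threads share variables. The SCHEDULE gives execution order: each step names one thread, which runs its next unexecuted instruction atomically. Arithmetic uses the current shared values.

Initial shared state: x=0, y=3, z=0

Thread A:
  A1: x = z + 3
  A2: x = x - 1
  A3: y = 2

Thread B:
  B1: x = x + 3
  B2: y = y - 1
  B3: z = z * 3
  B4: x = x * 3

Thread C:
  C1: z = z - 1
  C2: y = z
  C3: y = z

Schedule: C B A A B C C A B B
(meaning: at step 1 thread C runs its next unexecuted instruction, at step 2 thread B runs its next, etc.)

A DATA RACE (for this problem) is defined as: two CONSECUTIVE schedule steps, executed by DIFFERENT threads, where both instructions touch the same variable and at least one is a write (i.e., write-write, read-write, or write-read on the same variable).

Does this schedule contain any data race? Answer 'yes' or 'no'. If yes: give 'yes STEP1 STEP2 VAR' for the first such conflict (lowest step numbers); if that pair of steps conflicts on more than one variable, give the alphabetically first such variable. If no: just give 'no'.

Steps 1,2: C(r=z,w=z) vs B(r=x,w=x). No conflict.
Steps 2,3: B(x = x + 3) vs A(x = z + 3). RACE on x (W-W).
Steps 3,4: same thread (A). No race.
Steps 4,5: A(r=x,w=x) vs B(r=y,w=y). No conflict.
Steps 5,6: B(y = y - 1) vs C(y = z). RACE on y (W-W).
Steps 6,7: same thread (C). No race.
Steps 7,8: C(y = z) vs A(y = 2). RACE on y (W-W).
Steps 8,9: A(r=-,w=y) vs B(r=z,w=z). No conflict.
Steps 9,10: same thread (B). No race.
First conflict at steps 2,3.

Answer: yes 2 3 x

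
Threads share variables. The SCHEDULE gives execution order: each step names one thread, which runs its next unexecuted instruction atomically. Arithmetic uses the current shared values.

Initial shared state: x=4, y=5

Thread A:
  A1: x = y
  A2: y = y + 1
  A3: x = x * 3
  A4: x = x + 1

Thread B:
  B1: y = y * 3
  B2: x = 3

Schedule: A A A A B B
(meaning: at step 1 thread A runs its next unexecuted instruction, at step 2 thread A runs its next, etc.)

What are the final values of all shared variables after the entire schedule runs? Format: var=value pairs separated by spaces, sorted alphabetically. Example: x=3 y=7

Answer: x=3 y=18

Derivation:
Step 1: thread A executes A1 (x = y). Shared: x=5 y=5. PCs: A@1 B@0
Step 2: thread A executes A2 (y = y + 1). Shared: x=5 y=6. PCs: A@2 B@0
Step 3: thread A executes A3 (x = x * 3). Shared: x=15 y=6. PCs: A@3 B@0
Step 4: thread A executes A4 (x = x + 1). Shared: x=16 y=6. PCs: A@4 B@0
Step 5: thread B executes B1 (y = y * 3). Shared: x=16 y=18. PCs: A@4 B@1
Step 6: thread B executes B2 (x = 3). Shared: x=3 y=18. PCs: A@4 B@2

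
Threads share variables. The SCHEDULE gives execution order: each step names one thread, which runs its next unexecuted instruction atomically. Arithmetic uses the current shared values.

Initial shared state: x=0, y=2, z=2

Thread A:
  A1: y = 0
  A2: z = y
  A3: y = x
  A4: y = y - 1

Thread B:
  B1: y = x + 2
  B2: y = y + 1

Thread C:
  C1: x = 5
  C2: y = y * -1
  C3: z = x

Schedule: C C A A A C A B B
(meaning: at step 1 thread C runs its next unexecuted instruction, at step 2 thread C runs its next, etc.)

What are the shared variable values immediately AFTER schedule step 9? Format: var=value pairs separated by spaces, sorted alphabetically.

Answer: x=5 y=8 z=5

Derivation:
Step 1: thread C executes C1 (x = 5). Shared: x=5 y=2 z=2. PCs: A@0 B@0 C@1
Step 2: thread C executes C2 (y = y * -1). Shared: x=5 y=-2 z=2. PCs: A@0 B@0 C@2
Step 3: thread A executes A1 (y = 0). Shared: x=5 y=0 z=2. PCs: A@1 B@0 C@2
Step 4: thread A executes A2 (z = y). Shared: x=5 y=0 z=0. PCs: A@2 B@0 C@2
Step 5: thread A executes A3 (y = x). Shared: x=5 y=5 z=0. PCs: A@3 B@0 C@2
Step 6: thread C executes C3 (z = x). Shared: x=5 y=5 z=5. PCs: A@3 B@0 C@3
Step 7: thread A executes A4 (y = y - 1). Shared: x=5 y=4 z=5. PCs: A@4 B@0 C@3
Step 8: thread B executes B1 (y = x + 2). Shared: x=5 y=7 z=5. PCs: A@4 B@1 C@3
Step 9: thread B executes B2 (y = y + 1). Shared: x=5 y=8 z=5. PCs: A@4 B@2 C@3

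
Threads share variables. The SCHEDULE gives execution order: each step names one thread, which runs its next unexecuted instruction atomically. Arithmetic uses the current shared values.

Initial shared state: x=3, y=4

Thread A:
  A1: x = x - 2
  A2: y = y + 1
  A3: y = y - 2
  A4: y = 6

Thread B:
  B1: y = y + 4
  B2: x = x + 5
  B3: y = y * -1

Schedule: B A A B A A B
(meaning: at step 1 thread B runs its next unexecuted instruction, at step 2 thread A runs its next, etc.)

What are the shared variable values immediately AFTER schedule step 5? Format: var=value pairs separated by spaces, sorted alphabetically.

Answer: x=6 y=7

Derivation:
Step 1: thread B executes B1 (y = y + 4). Shared: x=3 y=8. PCs: A@0 B@1
Step 2: thread A executes A1 (x = x - 2). Shared: x=1 y=8. PCs: A@1 B@1
Step 3: thread A executes A2 (y = y + 1). Shared: x=1 y=9. PCs: A@2 B@1
Step 4: thread B executes B2 (x = x + 5). Shared: x=6 y=9. PCs: A@2 B@2
Step 5: thread A executes A3 (y = y - 2). Shared: x=6 y=7. PCs: A@3 B@2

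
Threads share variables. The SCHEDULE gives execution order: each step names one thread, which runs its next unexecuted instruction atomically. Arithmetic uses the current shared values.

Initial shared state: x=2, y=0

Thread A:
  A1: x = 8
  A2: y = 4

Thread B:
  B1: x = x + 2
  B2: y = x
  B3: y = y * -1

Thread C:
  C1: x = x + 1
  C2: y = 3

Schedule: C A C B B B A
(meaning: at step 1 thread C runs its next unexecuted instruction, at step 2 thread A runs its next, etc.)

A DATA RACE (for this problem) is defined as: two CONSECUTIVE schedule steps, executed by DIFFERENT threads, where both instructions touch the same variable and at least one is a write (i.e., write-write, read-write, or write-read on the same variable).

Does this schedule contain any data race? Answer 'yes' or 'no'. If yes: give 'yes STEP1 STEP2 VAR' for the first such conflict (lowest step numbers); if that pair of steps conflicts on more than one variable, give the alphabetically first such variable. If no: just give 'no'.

Steps 1,2: C(x = x + 1) vs A(x = 8). RACE on x (W-W).
Steps 2,3: A(r=-,w=x) vs C(r=-,w=y). No conflict.
Steps 3,4: C(r=-,w=y) vs B(r=x,w=x). No conflict.
Steps 4,5: same thread (B). No race.
Steps 5,6: same thread (B). No race.
Steps 6,7: B(y = y * -1) vs A(y = 4). RACE on y (W-W).
First conflict at steps 1,2.

Answer: yes 1 2 x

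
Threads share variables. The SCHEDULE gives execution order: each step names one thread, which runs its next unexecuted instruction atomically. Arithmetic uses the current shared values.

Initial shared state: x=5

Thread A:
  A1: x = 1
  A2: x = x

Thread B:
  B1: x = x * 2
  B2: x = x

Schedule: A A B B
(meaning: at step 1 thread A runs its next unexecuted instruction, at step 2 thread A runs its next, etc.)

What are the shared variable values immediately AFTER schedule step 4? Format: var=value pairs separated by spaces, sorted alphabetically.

Step 1: thread A executes A1 (x = 1). Shared: x=1. PCs: A@1 B@0
Step 2: thread A executes A2 (x = x). Shared: x=1. PCs: A@2 B@0
Step 3: thread B executes B1 (x = x * 2). Shared: x=2. PCs: A@2 B@1
Step 4: thread B executes B2 (x = x). Shared: x=2. PCs: A@2 B@2

Answer: x=2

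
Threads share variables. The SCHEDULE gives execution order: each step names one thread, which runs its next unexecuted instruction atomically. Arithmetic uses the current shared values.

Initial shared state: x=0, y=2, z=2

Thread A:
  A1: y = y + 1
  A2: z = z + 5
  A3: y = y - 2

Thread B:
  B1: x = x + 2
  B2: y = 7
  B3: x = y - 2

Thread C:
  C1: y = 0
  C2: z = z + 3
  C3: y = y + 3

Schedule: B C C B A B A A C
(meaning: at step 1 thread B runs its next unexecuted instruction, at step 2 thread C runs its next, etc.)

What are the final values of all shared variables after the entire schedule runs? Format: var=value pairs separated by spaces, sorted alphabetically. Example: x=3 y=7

Step 1: thread B executes B1 (x = x + 2). Shared: x=2 y=2 z=2. PCs: A@0 B@1 C@0
Step 2: thread C executes C1 (y = 0). Shared: x=2 y=0 z=2. PCs: A@0 B@1 C@1
Step 3: thread C executes C2 (z = z + 3). Shared: x=2 y=0 z=5. PCs: A@0 B@1 C@2
Step 4: thread B executes B2 (y = 7). Shared: x=2 y=7 z=5. PCs: A@0 B@2 C@2
Step 5: thread A executes A1 (y = y + 1). Shared: x=2 y=8 z=5. PCs: A@1 B@2 C@2
Step 6: thread B executes B3 (x = y - 2). Shared: x=6 y=8 z=5. PCs: A@1 B@3 C@2
Step 7: thread A executes A2 (z = z + 5). Shared: x=6 y=8 z=10. PCs: A@2 B@3 C@2
Step 8: thread A executes A3 (y = y - 2). Shared: x=6 y=6 z=10. PCs: A@3 B@3 C@2
Step 9: thread C executes C3 (y = y + 3). Shared: x=6 y=9 z=10. PCs: A@3 B@3 C@3

Answer: x=6 y=9 z=10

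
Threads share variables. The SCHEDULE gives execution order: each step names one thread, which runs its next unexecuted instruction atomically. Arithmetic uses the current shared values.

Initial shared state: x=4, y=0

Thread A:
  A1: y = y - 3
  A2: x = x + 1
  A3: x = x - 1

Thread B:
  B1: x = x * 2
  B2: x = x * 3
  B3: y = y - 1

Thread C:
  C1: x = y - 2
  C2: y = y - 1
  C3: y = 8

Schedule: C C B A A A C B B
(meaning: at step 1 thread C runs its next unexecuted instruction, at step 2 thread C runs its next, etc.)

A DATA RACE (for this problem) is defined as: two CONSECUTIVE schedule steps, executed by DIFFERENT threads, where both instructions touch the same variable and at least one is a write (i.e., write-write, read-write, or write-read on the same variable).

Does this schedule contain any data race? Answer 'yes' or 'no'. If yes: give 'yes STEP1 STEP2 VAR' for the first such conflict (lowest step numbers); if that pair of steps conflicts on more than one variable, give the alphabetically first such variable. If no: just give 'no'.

Steps 1,2: same thread (C). No race.
Steps 2,3: C(r=y,w=y) vs B(r=x,w=x). No conflict.
Steps 3,4: B(r=x,w=x) vs A(r=y,w=y). No conflict.
Steps 4,5: same thread (A). No race.
Steps 5,6: same thread (A). No race.
Steps 6,7: A(r=x,w=x) vs C(r=-,w=y). No conflict.
Steps 7,8: C(r=-,w=y) vs B(r=x,w=x). No conflict.
Steps 8,9: same thread (B). No race.

Answer: no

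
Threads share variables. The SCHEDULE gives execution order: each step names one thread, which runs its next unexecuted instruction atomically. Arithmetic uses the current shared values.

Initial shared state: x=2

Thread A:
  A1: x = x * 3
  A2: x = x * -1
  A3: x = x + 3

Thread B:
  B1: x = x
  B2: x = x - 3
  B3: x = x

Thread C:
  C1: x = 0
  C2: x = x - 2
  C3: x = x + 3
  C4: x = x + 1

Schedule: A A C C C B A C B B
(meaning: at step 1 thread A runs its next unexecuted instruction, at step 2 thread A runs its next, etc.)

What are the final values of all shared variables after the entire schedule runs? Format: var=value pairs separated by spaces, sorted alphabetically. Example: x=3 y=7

Step 1: thread A executes A1 (x = x * 3). Shared: x=6. PCs: A@1 B@0 C@0
Step 2: thread A executes A2 (x = x * -1). Shared: x=-6. PCs: A@2 B@0 C@0
Step 3: thread C executes C1 (x = 0). Shared: x=0. PCs: A@2 B@0 C@1
Step 4: thread C executes C2 (x = x - 2). Shared: x=-2. PCs: A@2 B@0 C@2
Step 5: thread C executes C3 (x = x + 3). Shared: x=1. PCs: A@2 B@0 C@3
Step 6: thread B executes B1 (x = x). Shared: x=1. PCs: A@2 B@1 C@3
Step 7: thread A executes A3 (x = x + 3). Shared: x=4. PCs: A@3 B@1 C@3
Step 8: thread C executes C4 (x = x + 1). Shared: x=5. PCs: A@3 B@1 C@4
Step 9: thread B executes B2 (x = x - 3). Shared: x=2. PCs: A@3 B@2 C@4
Step 10: thread B executes B3 (x = x). Shared: x=2. PCs: A@3 B@3 C@4

Answer: x=2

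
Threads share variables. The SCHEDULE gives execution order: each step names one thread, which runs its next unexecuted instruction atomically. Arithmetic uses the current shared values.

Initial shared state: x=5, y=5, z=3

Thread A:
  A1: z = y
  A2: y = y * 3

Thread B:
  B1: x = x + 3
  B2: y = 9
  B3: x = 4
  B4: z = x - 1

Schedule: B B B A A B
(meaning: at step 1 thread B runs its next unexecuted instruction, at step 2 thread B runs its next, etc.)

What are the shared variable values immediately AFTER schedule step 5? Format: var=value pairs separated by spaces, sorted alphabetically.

Answer: x=4 y=27 z=9

Derivation:
Step 1: thread B executes B1 (x = x + 3). Shared: x=8 y=5 z=3. PCs: A@0 B@1
Step 2: thread B executes B2 (y = 9). Shared: x=8 y=9 z=3. PCs: A@0 B@2
Step 3: thread B executes B3 (x = 4). Shared: x=4 y=9 z=3. PCs: A@0 B@3
Step 4: thread A executes A1 (z = y). Shared: x=4 y=9 z=9. PCs: A@1 B@3
Step 5: thread A executes A2 (y = y * 3). Shared: x=4 y=27 z=9. PCs: A@2 B@3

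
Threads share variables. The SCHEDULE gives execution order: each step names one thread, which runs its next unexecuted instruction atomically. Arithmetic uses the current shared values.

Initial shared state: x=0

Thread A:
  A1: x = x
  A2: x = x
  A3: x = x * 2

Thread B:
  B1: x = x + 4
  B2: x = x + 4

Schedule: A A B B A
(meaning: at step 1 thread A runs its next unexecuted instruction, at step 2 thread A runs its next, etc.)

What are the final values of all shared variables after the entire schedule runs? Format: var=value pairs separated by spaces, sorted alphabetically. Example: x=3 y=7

Step 1: thread A executes A1 (x = x). Shared: x=0. PCs: A@1 B@0
Step 2: thread A executes A2 (x = x). Shared: x=0. PCs: A@2 B@0
Step 3: thread B executes B1 (x = x + 4). Shared: x=4. PCs: A@2 B@1
Step 4: thread B executes B2 (x = x + 4). Shared: x=8. PCs: A@2 B@2
Step 5: thread A executes A3 (x = x * 2). Shared: x=16. PCs: A@3 B@2

Answer: x=16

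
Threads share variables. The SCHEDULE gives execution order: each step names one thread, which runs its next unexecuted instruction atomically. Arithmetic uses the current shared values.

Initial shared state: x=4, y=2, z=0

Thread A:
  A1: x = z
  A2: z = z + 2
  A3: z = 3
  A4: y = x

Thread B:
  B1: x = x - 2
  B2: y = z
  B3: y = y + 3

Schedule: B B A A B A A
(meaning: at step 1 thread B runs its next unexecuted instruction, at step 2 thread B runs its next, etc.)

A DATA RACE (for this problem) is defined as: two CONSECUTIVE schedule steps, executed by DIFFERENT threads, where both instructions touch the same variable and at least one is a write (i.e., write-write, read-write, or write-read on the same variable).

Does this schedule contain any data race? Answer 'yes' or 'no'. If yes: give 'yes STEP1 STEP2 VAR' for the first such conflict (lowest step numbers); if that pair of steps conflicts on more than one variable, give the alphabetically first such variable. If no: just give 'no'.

Steps 1,2: same thread (B). No race.
Steps 2,3: B(r=z,w=y) vs A(r=z,w=x). No conflict.
Steps 3,4: same thread (A). No race.
Steps 4,5: A(r=z,w=z) vs B(r=y,w=y). No conflict.
Steps 5,6: B(r=y,w=y) vs A(r=-,w=z). No conflict.
Steps 6,7: same thread (A). No race.

Answer: no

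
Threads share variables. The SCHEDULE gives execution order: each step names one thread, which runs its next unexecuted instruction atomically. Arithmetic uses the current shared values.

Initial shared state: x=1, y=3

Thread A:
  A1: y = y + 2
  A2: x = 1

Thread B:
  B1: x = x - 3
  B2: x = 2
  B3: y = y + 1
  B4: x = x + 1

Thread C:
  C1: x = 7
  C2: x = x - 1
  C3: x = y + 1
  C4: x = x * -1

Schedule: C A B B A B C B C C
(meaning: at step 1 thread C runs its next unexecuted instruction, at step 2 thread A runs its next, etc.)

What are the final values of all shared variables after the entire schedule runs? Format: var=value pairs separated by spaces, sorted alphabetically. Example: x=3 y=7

Answer: x=-7 y=6

Derivation:
Step 1: thread C executes C1 (x = 7). Shared: x=7 y=3. PCs: A@0 B@0 C@1
Step 2: thread A executes A1 (y = y + 2). Shared: x=7 y=5. PCs: A@1 B@0 C@1
Step 3: thread B executes B1 (x = x - 3). Shared: x=4 y=5. PCs: A@1 B@1 C@1
Step 4: thread B executes B2 (x = 2). Shared: x=2 y=5. PCs: A@1 B@2 C@1
Step 5: thread A executes A2 (x = 1). Shared: x=1 y=5. PCs: A@2 B@2 C@1
Step 6: thread B executes B3 (y = y + 1). Shared: x=1 y=6. PCs: A@2 B@3 C@1
Step 7: thread C executes C2 (x = x - 1). Shared: x=0 y=6. PCs: A@2 B@3 C@2
Step 8: thread B executes B4 (x = x + 1). Shared: x=1 y=6. PCs: A@2 B@4 C@2
Step 9: thread C executes C3 (x = y + 1). Shared: x=7 y=6. PCs: A@2 B@4 C@3
Step 10: thread C executes C4 (x = x * -1). Shared: x=-7 y=6. PCs: A@2 B@4 C@4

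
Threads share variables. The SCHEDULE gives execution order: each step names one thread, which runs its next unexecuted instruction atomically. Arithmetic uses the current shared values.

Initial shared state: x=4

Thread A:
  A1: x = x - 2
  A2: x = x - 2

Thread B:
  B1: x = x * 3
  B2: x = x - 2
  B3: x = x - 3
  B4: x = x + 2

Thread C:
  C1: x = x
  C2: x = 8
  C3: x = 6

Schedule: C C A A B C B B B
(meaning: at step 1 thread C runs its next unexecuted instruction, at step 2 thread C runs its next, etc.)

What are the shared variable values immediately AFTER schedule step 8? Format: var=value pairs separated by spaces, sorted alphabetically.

Answer: x=1

Derivation:
Step 1: thread C executes C1 (x = x). Shared: x=4. PCs: A@0 B@0 C@1
Step 2: thread C executes C2 (x = 8). Shared: x=8. PCs: A@0 B@0 C@2
Step 3: thread A executes A1 (x = x - 2). Shared: x=6. PCs: A@1 B@0 C@2
Step 4: thread A executes A2 (x = x - 2). Shared: x=4. PCs: A@2 B@0 C@2
Step 5: thread B executes B1 (x = x * 3). Shared: x=12. PCs: A@2 B@1 C@2
Step 6: thread C executes C3 (x = 6). Shared: x=6. PCs: A@2 B@1 C@3
Step 7: thread B executes B2 (x = x - 2). Shared: x=4. PCs: A@2 B@2 C@3
Step 8: thread B executes B3 (x = x - 3). Shared: x=1. PCs: A@2 B@3 C@3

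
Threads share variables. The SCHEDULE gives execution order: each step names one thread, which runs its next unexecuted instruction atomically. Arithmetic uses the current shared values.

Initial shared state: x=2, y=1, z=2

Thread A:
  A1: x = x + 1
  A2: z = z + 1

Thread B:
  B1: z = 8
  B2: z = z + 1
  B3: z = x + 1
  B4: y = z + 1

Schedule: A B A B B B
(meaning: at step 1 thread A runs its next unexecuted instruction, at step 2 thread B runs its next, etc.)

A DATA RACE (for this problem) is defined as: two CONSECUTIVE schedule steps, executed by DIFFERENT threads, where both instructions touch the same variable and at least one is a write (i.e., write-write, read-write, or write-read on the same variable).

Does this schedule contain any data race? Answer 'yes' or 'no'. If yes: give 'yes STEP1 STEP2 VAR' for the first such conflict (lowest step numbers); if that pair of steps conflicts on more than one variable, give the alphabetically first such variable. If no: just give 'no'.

Answer: yes 2 3 z

Derivation:
Steps 1,2: A(r=x,w=x) vs B(r=-,w=z). No conflict.
Steps 2,3: B(z = 8) vs A(z = z + 1). RACE on z (W-W).
Steps 3,4: A(z = z + 1) vs B(z = z + 1). RACE on z (W-W).
Steps 4,5: same thread (B). No race.
Steps 5,6: same thread (B). No race.
First conflict at steps 2,3.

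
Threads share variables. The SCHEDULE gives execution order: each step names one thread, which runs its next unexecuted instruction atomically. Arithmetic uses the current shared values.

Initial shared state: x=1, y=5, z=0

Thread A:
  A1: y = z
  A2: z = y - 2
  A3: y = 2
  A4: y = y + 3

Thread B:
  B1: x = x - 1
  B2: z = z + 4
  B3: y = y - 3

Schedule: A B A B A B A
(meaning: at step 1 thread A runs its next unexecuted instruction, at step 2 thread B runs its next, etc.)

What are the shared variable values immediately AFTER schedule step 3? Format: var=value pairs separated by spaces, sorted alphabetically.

Step 1: thread A executes A1 (y = z). Shared: x=1 y=0 z=0. PCs: A@1 B@0
Step 2: thread B executes B1 (x = x - 1). Shared: x=0 y=0 z=0. PCs: A@1 B@1
Step 3: thread A executes A2 (z = y - 2). Shared: x=0 y=0 z=-2. PCs: A@2 B@1

Answer: x=0 y=0 z=-2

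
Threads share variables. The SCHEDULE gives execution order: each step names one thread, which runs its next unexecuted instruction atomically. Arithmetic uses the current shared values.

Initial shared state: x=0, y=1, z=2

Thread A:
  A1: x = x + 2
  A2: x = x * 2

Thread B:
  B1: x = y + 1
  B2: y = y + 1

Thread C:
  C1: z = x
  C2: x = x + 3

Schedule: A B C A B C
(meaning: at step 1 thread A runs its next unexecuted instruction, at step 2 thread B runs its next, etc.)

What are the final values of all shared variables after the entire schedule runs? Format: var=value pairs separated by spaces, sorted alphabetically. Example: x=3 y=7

Step 1: thread A executes A1 (x = x + 2). Shared: x=2 y=1 z=2. PCs: A@1 B@0 C@0
Step 2: thread B executes B1 (x = y + 1). Shared: x=2 y=1 z=2. PCs: A@1 B@1 C@0
Step 3: thread C executes C1 (z = x). Shared: x=2 y=1 z=2. PCs: A@1 B@1 C@1
Step 4: thread A executes A2 (x = x * 2). Shared: x=4 y=1 z=2. PCs: A@2 B@1 C@1
Step 5: thread B executes B2 (y = y + 1). Shared: x=4 y=2 z=2. PCs: A@2 B@2 C@1
Step 6: thread C executes C2 (x = x + 3). Shared: x=7 y=2 z=2. PCs: A@2 B@2 C@2

Answer: x=7 y=2 z=2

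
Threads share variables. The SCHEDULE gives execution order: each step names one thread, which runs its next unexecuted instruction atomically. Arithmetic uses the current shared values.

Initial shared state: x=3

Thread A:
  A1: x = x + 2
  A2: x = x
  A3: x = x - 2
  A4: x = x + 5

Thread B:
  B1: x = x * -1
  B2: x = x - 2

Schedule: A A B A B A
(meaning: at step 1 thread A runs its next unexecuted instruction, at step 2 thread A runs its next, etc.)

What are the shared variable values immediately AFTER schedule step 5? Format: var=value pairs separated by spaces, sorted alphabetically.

Step 1: thread A executes A1 (x = x + 2). Shared: x=5. PCs: A@1 B@0
Step 2: thread A executes A2 (x = x). Shared: x=5. PCs: A@2 B@0
Step 3: thread B executes B1 (x = x * -1). Shared: x=-5. PCs: A@2 B@1
Step 4: thread A executes A3 (x = x - 2). Shared: x=-7. PCs: A@3 B@1
Step 5: thread B executes B2 (x = x - 2). Shared: x=-9. PCs: A@3 B@2

Answer: x=-9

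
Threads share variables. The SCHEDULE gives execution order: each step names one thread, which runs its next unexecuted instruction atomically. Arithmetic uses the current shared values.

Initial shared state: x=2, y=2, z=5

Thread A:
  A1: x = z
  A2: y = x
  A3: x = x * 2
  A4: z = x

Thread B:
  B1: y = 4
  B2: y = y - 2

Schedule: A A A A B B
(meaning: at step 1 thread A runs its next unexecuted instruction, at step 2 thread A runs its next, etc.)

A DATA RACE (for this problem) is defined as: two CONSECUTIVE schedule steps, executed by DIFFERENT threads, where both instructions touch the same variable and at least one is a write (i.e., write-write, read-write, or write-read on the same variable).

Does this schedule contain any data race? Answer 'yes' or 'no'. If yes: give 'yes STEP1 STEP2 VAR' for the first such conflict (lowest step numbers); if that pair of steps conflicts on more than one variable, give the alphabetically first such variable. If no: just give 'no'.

Steps 1,2: same thread (A). No race.
Steps 2,3: same thread (A). No race.
Steps 3,4: same thread (A). No race.
Steps 4,5: A(r=x,w=z) vs B(r=-,w=y). No conflict.
Steps 5,6: same thread (B). No race.

Answer: no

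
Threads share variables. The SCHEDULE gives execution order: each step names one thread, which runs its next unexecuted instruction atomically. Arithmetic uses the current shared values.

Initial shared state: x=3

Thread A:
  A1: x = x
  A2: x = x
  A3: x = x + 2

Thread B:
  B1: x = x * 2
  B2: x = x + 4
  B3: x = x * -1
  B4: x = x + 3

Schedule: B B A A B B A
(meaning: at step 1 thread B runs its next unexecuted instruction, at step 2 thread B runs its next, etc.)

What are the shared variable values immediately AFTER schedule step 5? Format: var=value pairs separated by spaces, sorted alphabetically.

Answer: x=-10

Derivation:
Step 1: thread B executes B1 (x = x * 2). Shared: x=6. PCs: A@0 B@1
Step 2: thread B executes B2 (x = x + 4). Shared: x=10. PCs: A@0 B@2
Step 3: thread A executes A1 (x = x). Shared: x=10. PCs: A@1 B@2
Step 4: thread A executes A2 (x = x). Shared: x=10. PCs: A@2 B@2
Step 5: thread B executes B3 (x = x * -1). Shared: x=-10. PCs: A@2 B@3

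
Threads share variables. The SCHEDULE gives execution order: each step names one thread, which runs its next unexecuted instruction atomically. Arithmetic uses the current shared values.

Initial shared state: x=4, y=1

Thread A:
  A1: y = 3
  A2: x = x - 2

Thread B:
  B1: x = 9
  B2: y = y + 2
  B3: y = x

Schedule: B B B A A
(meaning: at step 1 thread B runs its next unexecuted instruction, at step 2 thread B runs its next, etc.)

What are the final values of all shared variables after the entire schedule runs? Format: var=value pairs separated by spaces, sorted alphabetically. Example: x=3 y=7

Step 1: thread B executes B1 (x = 9). Shared: x=9 y=1. PCs: A@0 B@1
Step 2: thread B executes B2 (y = y + 2). Shared: x=9 y=3. PCs: A@0 B@2
Step 3: thread B executes B3 (y = x). Shared: x=9 y=9. PCs: A@0 B@3
Step 4: thread A executes A1 (y = 3). Shared: x=9 y=3. PCs: A@1 B@3
Step 5: thread A executes A2 (x = x - 2). Shared: x=7 y=3. PCs: A@2 B@3

Answer: x=7 y=3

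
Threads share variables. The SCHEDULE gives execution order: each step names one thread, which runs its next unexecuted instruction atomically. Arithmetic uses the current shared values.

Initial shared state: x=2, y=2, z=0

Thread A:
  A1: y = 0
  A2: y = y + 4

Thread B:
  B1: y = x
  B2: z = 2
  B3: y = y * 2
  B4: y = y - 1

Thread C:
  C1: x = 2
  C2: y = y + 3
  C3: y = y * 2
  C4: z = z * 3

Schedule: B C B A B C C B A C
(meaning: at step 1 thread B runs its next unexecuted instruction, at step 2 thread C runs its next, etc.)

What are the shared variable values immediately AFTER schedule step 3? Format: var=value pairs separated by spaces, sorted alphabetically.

Step 1: thread B executes B1 (y = x). Shared: x=2 y=2 z=0. PCs: A@0 B@1 C@0
Step 2: thread C executes C1 (x = 2). Shared: x=2 y=2 z=0. PCs: A@0 B@1 C@1
Step 3: thread B executes B2 (z = 2). Shared: x=2 y=2 z=2. PCs: A@0 B@2 C@1

Answer: x=2 y=2 z=2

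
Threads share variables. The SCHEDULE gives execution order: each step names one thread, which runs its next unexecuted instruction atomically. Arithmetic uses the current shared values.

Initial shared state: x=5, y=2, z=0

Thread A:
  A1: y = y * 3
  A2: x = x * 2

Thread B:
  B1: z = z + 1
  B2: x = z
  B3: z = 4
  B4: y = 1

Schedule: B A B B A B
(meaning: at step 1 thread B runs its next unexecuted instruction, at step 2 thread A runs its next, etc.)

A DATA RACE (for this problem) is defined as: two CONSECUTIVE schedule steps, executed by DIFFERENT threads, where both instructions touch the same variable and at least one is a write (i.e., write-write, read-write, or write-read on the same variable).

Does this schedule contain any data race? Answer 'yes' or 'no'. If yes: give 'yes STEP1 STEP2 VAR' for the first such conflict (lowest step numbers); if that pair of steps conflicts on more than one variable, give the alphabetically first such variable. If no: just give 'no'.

Steps 1,2: B(r=z,w=z) vs A(r=y,w=y). No conflict.
Steps 2,3: A(r=y,w=y) vs B(r=z,w=x). No conflict.
Steps 3,4: same thread (B). No race.
Steps 4,5: B(r=-,w=z) vs A(r=x,w=x). No conflict.
Steps 5,6: A(r=x,w=x) vs B(r=-,w=y). No conflict.

Answer: no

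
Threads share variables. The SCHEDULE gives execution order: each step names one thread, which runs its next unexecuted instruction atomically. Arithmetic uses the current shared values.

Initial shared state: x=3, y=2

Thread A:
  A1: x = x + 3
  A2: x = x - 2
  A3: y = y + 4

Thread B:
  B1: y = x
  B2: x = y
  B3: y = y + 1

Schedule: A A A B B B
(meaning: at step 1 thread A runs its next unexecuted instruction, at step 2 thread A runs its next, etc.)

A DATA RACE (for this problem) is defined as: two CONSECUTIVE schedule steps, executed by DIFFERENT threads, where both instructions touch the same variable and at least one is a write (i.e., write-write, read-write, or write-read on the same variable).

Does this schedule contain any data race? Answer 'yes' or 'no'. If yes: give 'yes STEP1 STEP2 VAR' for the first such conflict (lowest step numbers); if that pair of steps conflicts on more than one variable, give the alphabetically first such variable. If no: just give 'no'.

Steps 1,2: same thread (A). No race.
Steps 2,3: same thread (A). No race.
Steps 3,4: A(y = y + 4) vs B(y = x). RACE on y (W-W).
Steps 4,5: same thread (B). No race.
Steps 5,6: same thread (B). No race.
First conflict at steps 3,4.

Answer: yes 3 4 y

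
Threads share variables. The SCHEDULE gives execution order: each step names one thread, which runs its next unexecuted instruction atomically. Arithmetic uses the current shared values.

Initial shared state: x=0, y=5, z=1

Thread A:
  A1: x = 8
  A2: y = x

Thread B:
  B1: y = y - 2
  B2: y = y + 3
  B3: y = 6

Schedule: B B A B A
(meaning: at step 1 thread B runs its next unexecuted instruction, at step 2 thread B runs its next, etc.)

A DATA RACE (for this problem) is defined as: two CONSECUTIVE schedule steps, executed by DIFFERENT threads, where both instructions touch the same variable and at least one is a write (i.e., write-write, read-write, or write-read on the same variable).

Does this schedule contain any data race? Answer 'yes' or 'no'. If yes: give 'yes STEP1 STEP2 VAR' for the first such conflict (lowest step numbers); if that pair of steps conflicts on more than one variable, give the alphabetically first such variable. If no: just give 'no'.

Steps 1,2: same thread (B). No race.
Steps 2,3: B(r=y,w=y) vs A(r=-,w=x). No conflict.
Steps 3,4: A(r=-,w=x) vs B(r=-,w=y). No conflict.
Steps 4,5: B(y = 6) vs A(y = x). RACE on y (W-W).
First conflict at steps 4,5.

Answer: yes 4 5 y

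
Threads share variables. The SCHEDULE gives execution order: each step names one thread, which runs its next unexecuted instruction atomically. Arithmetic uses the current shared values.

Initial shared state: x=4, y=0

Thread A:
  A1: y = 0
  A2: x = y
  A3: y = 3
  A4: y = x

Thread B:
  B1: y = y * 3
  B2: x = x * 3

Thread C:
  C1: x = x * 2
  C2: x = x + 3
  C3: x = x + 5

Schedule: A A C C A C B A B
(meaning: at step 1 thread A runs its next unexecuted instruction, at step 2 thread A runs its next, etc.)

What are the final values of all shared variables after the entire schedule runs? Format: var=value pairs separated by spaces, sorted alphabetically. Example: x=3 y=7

Step 1: thread A executes A1 (y = 0). Shared: x=4 y=0. PCs: A@1 B@0 C@0
Step 2: thread A executes A2 (x = y). Shared: x=0 y=0. PCs: A@2 B@0 C@0
Step 3: thread C executes C1 (x = x * 2). Shared: x=0 y=0. PCs: A@2 B@0 C@1
Step 4: thread C executes C2 (x = x + 3). Shared: x=3 y=0. PCs: A@2 B@0 C@2
Step 5: thread A executes A3 (y = 3). Shared: x=3 y=3. PCs: A@3 B@0 C@2
Step 6: thread C executes C3 (x = x + 5). Shared: x=8 y=3. PCs: A@3 B@0 C@3
Step 7: thread B executes B1 (y = y * 3). Shared: x=8 y=9. PCs: A@3 B@1 C@3
Step 8: thread A executes A4 (y = x). Shared: x=8 y=8. PCs: A@4 B@1 C@3
Step 9: thread B executes B2 (x = x * 3). Shared: x=24 y=8. PCs: A@4 B@2 C@3

Answer: x=24 y=8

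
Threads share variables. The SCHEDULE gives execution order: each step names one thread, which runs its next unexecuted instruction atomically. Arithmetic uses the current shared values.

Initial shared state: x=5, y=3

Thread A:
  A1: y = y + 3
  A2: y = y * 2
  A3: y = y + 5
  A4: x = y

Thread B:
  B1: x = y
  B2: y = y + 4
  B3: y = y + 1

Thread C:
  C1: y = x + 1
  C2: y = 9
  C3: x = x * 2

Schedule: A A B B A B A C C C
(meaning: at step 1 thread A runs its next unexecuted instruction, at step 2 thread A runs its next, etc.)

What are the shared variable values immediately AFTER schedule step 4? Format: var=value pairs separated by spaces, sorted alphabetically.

Answer: x=12 y=16

Derivation:
Step 1: thread A executes A1 (y = y + 3). Shared: x=5 y=6. PCs: A@1 B@0 C@0
Step 2: thread A executes A2 (y = y * 2). Shared: x=5 y=12. PCs: A@2 B@0 C@0
Step 3: thread B executes B1 (x = y). Shared: x=12 y=12. PCs: A@2 B@1 C@0
Step 4: thread B executes B2 (y = y + 4). Shared: x=12 y=16. PCs: A@2 B@2 C@0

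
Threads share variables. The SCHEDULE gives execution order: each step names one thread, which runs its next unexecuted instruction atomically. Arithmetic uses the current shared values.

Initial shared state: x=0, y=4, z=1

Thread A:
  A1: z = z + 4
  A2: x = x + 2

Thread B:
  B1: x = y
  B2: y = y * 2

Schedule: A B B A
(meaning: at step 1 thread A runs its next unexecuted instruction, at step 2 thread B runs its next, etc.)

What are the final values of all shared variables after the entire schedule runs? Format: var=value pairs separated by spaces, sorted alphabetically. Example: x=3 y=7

Answer: x=6 y=8 z=5

Derivation:
Step 1: thread A executes A1 (z = z + 4). Shared: x=0 y=4 z=5. PCs: A@1 B@0
Step 2: thread B executes B1 (x = y). Shared: x=4 y=4 z=5. PCs: A@1 B@1
Step 3: thread B executes B2 (y = y * 2). Shared: x=4 y=8 z=5. PCs: A@1 B@2
Step 4: thread A executes A2 (x = x + 2). Shared: x=6 y=8 z=5. PCs: A@2 B@2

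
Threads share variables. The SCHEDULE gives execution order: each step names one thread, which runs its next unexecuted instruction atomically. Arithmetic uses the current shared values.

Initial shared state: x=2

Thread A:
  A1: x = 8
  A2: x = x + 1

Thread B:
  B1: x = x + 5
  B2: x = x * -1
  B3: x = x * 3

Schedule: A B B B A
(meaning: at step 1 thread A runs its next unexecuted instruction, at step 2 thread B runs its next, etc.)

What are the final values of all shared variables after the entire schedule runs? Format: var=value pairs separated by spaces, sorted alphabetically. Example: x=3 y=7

Answer: x=-38

Derivation:
Step 1: thread A executes A1 (x = 8). Shared: x=8. PCs: A@1 B@0
Step 2: thread B executes B1 (x = x + 5). Shared: x=13. PCs: A@1 B@1
Step 3: thread B executes B2 (x = x * -1). Shared: x=-13. PCs: A@1 B@2
Step 4: thread B executes B3 (x = x * 3). Shared: x=-39. PCs: A@1 B@3
Step 5: thread A executes A2 (x = x + 1). Shared: x=-38. PCs: A@2 B@3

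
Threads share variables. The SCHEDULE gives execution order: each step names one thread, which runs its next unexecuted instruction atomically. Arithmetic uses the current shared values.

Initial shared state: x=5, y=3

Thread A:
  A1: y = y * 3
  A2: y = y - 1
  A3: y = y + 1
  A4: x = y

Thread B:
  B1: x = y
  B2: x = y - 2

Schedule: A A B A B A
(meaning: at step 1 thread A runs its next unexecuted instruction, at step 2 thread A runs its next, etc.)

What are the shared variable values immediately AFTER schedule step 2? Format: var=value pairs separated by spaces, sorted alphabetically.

Step 1: thread A executes A1 (y = y * 3). Shared: x=5 y=9. PCs: A@1 B@0
Step 2: thread A executes A2 (y = y - 1). Shared: x=5 y=8. PCs: A@2 B@0

Answer: x=5 y=8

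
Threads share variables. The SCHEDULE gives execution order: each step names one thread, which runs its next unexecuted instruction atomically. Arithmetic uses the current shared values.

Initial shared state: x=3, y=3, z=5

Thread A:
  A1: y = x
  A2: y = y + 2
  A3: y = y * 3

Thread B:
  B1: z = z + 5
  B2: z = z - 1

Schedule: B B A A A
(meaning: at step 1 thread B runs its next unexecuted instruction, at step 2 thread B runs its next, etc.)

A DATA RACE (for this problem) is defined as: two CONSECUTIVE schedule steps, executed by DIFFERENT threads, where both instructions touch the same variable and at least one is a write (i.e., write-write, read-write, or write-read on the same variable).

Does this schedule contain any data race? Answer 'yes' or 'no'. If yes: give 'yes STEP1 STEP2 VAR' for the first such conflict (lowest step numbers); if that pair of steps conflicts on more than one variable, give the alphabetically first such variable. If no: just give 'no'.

Answer: no

Derivation:
Steps 1,2: same thread (B). No race.
Steps 2,3: B(r=z,w=z) vs A(r=x,w=y). No conflict.
Steps 3,4: same thread (A). No race.
Steps 4,5: same thread (A). No race.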